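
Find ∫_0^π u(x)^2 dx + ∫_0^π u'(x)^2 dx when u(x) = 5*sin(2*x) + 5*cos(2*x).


||u||_{H^1(0,π)}^2 = 125*π

u'(x) = -10*sin(2*x) + 10*cos(2*x).
Expand u² and (u')² and integrate term by term on (0, π), using: for integers n ≥ 1, ∫_0^π sin²(nx) dx = ∫_0^π cos²(nx) dx = π/2; for n ≠ n', ∫_0^π sin(nx)sin(n'x) dx = ∫_0^π cos(nx)cos(n'x) dx = 0; and by product-to-sum, ∫_0^π sin(nx)cos(n'x) dx = ½∫_0^π [sin((n+n')x) + sin((n−n')x)] dx, which is 0 when n+n' is even and 2n/(n²−n'²) when n+n' is odd (it need not vanish on (0, π)).
  u² squared terms: (5)²·∫cos(2x)² dx = 25·π/2 = 25*π/2;  (5)²·∫sin(2x)² dx = 25·π/2 = 25*π/2.
  u² cross terms: 2·(5)·(5)·∫cos(2x)·sin(2x) dx = 50·(0) = 0.
  So ∫_0^π u² dx = 25*π/2 + 25*π/2 + 0 = 25*π.
  (u')² squared terms: (-10)²·∫sin(2x)² dx = 100·π/2 = 50*π;  (10)²·∫cos(2x)² dx = 100·π/2 = 50*π.
  (u')² cross terms: 2·(-10)·(10)·∫sin(2x)·cos(2x) dx = -200·(0) = 0.
  So ∫_0^π (u')² dx = 50*π + 50*π + 0 = 100*π.
||u||_{H^1}^2 = (25*π) + (100*π) = 125*π.


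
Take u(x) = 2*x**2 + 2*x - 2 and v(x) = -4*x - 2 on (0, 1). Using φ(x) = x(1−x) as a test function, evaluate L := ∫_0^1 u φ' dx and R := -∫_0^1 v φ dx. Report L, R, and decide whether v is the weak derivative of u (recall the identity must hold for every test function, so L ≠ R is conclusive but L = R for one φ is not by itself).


LHS = -2/3, RHS = 2/3. No, v is not the weak derivative of u.

u(x) = 2*x**2 + 2*x - 2, classical derivative u'(x) = 4*x + 2.
φ(x) = x(1−x), so φ'(x) = 1 - 2*x.
Note φ(0) = φ(1) = 0, so the boundary term u·φ vanishes.
LHS = ∫_0^1 u(x) φ'(x) dx = ∫_0^1 (-4*x^3 - 2*x^2 + 6*x - 2) dx. Term by term:
  ∫_0^1 -4*x^3 dx = -1;  ∫_0^1 -2*x^2 dx = -2/3;  ∫_0^1 6*x dx = 3;
  ∫_0^1 -2 dx = -2.
Sum: -1 − 2/3 + 3 − 2 = -2/3.
So LHS = -2/3.
∫_0^1 v(x) φ(x) dx = ∫_0^1 (4*x^3 - 2*x^2 - 2*x) dx. Term by term:
  ∫_0^1 4*x^3 dx = 1;  ∫_0^1 -2*x^2 dx = -2/3;  ∫_0^1 -2*x dx = -1.
Sum: 1 − 2/3 − 1 = -2/3.
So RHS = -∫_0^1 v(x) φ(x) dx = 2/3.
LHS − RHS = -4/3 ≠ 0, so the identity fails.
(For a valid weak derivative the identity must hold for EVERY test function, in particular this one. The failure shows v is NOT the weak derivative of u.)
Correct weak derivative would be u'(x) = 4*x + 2.


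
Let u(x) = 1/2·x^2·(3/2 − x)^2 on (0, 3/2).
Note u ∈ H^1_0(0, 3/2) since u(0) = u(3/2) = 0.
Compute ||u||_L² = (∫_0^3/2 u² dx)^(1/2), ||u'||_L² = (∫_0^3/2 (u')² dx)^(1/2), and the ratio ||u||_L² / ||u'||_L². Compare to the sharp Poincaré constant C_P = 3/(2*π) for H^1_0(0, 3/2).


||u||_L² / ||u'||_L² = sqrt(3)/4 < C_P = 3/(2*π).

u(x) = 1/2·x^2·(3/2 − x)^2, so u'(x) = x*(2*x - 3)*(4*x - 3)/4.
u(x) = 1/2·x^2·(3/2 − x)^2 vanishes at x = 0 and x = 3/2, so u ∈ H^1_0(0, 3/2). Differentiate via the product rule and integrate the resulting polynomials term by term.
  ∫_0^3/2 u² dx = ∫_0^3/2 (x^8/4 - 3*x^7/2 + 27*x^6/8 - 27*x^5/8 + 81*x^4/64) dx. Term by term:
    ∫_0^3/2 x^8/4 dx = 2187/2048;  ∫_0^3/2 -3*x^7/2 dx = -19683/4096;  ∫_0^3/2 27*x^6/8 dx = 59049/7168;
    ∫_0^3/2 -27*x^5/8 dx = -6561/1024;  ∫_0^3/2 81*x^4/64 dx = 19683/10240.
  Sum: 2187/2048 − 19683/4096 + 59049/7168 − 6561/1024 + 19683/10240 = 2187/143360.
  ∫_0^3/2 (u')² dx = ∫_0^3/2 (4*x^6 - 18*x^5 + 117*x^4/4 - 81*x^3/4 + 81*x^2/16) dx. Term by term:
    ∫_0^3/2 4*x^6 dx = 2187/224;  ∫_0^3/2 -18*x^5 dx = -2187/64;  ∫_0^3/2 117*x^4/4 dx = 28431/640;
    ∫_0^3/2 -81*x^3/4 dx = -6561/256;  ∫_0^3/2 81*x^2/16 dx = 729/128.
  Sum: 2187/224 − 2187/64 + 28431/640 − 6561/256 + 729/128 = 729/8960.
∫_0^3/2 u² dx = 2187/143360, so ||u||_L² = 27*sqrt(105)/2240.
∫_0^3/2 (u')² dx = 729/8960, so ||u'||_L² = 27*sqrt(35)/560.
Ratio ||u||_L² / ||u'||_L² = sqrt(3)/4.
Sharp Poincaré constant on H^1_0(0, 3/2) is C_P = L/π = 3/(2*π), achieved by sin(2*π/3·x).
A polynomial bump cannot attain the sharp Poincaré constant (only the first sine eigenfunction does), so the ratio is strictly less than C_P, consistent with ||u||_L² ≤ C_P ||u'||_L².


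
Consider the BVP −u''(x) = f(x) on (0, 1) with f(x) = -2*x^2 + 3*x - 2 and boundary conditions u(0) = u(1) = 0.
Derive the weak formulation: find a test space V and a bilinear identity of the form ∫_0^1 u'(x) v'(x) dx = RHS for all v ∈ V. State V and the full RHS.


V = H^1_0(0, 1) (so v(0) = v(1) = 0); weak form: ∫_0^1 u'v' dx = ∫_0^1 (-2*x^2 + 3*x - 2) v dx for all v ∈ V.

Multiply both sides by a test function v and integrate from 0 to 1:
  ∫_0^1 −u''(x) v(x) dx = ∫_0^1 f(x) v(x) dx.
Integrate the LHS by parts once:
  ∫_0^1 −u'' v dx = −[u'(x) v(x)]_0^1 + ∫_0^1 u'(x) v'(x) dx.
Thus ∫_0^1 u'(x) v'(x) dx = ∫_0^1 f(x) v(x) dx + [u'(x) v(x)]_0^1.
Choose V so that boundary terms are either known or forced to vanish.
u is Dirichlet: u(0) = u(1) = 0. Let V = H^1_0(0, 1); then v(0) = v(1) = 0, and [u' v]_0^1 = 0.
Weak formulation: find u (satisfying any essential BC) such that ∫_0^1 u'(x) v'(x) dx = ∫_0^1 f v dx for all v ∈ V.
Substituting f(x) = -2*x^2 + 3*x - 2, the right-hand side is ∫_0^1 (-2*x^2 + 3*x - 2) v dx.


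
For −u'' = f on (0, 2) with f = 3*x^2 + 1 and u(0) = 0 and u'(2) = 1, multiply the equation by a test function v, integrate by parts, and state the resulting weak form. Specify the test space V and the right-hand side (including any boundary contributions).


V = {v ∈ H^1(0, 2) : v(0) = 0} (test functions vanish at x = 0 where u is specified); weak form: ∫_0^2 u'v' dx = ∫_0^2 (3*x^2 + 1) v dx + v(2) for all v ∈ V.

Multiply both sides by a test function v and integrate from 0 to 2:
  ∫_0^2 −u''(x) v(x) dx = ∫_0^2 f(x) v(x) dx.
Integrate the LHS by parts once:
  ∫_0^2 −u'' v dx = −[u'(x) v(x)]_0^2 + ∫_0^2 u'(x) v'(x) dx.
Thus ∫_0^2 u'(x) v'(x) dx = ∫_0^2 f(x) v(x) dx + [u'(x) v(x)]_0^2.
Choose V so that boundary terms are either known or forced to vanish.
Mixed BC: u(0) = 0 (Dirichlet) and u'(2) = 1 (Neumann). Define V = {v ∈ H^1(0, 2) : v(0) = 0}. Then [u' v]_0^2 = u'(2)·v(2) − u'(0)·0 = v(2).
Weak formulation: find u (satisfying any essential BC) such that ∫_0^2 u'(x) v'(x) dx = ∫_0^2 f v dx + v(2) for all v ∈ V (Dirichlet at 0 absorbed into V; Neumann datum at x = 2 contributes the boundary term).
Substituting f(x) = 3*x^2 + 1, the right-hand side is ∫_0^2 (3*x^2 + 1) v dx + v(2).


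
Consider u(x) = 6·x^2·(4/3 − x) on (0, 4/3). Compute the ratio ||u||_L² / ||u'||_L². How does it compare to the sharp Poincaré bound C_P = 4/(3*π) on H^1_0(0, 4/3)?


||u||_L² / ||u'||_L² = 2*sqrt(14)/21 < C_P = 4/(3*π).

u(x) = 6·x^2·(4/3 − x), so u'(x) = 2*x*(8 - 9*x).
u(x) = 6·x^2·(4/3 − x) vanishes at x = 0 and x = 4/3, so u ∈ H^1_0(0, 4/3). Differentiate via the product rule and integrate the resulting polynomials term by term.
  ∫_0^4/3 u² dx = ∫_0^4/3 (36*x^6 - 96*x^5 + 64*x^4) dx. Term by term:
    ∫_0^4/3 36*x^6 dx = 65536/1701;  ∫_0^4/3 -96*x^5 dx = -65536/729;  ∫_0^4/3 64*x^4 dx = 65536/1215.
  Sum: 65536/1701 − 65536/729 + 65536/1215 = 65536/25515.
  ∫_0^4/3 (u')² dx = ∫_0^4/3 (324*x^4 - 576*x^3 + 256*x^2) dx. Term by term:
    ∫_0^4/3 324*x^4 dx = 4096/15;  ∫_0^4/3 -576*x^3 dx = -4096/9;  ∫_0^4/3 256*x^2 dx = 16384/81.
  Sum: 4096/15 − 4096/9 + 16384/81 = 8192/405.
∫_0^4/3 u² dx = 65536/25515, so ||u||_L² = 256*sqrt(35)/945.
∫_0^4/3 (u')² dx = 8192/405, so ||u'||_L² = 64*sqrt(10)/45.
Ratio ||u||_L² / ||u'||_L² = 2*sqrt(14)/21.
Sharp Poincaré constant on H^1_0(0, 4/3) is C_P = L/π = 4/(3*π), achieved by sin(3*π/4·x).
A polynomial bump cannot attain the sharp Poincaré constant (only the first sine eigenfunction does), so the ratio is strictly less than C_P, consistent with ||u||_L² ≤ C_P ||u'||_L².


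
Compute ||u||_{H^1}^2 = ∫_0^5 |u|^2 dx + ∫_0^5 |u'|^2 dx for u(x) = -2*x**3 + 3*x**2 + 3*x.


||u||_{H^1}^2 = 370305/14

The H^1 norm (squared) on an interval (0, L) is
  ||u||_{H^1}^2 = ∫_0^L u(x)^2 dx + ∫_0^L u'(x)^2 dx.
Compute u'(x) = -6*x**2 + 6*x + 3.
Then u(x)^2 = 4*x**6 - 12*x**5 - 3*x**4 + 18*x**3 + 9*x**2 and u'(x)^2 = 36*x**4 - 72*x**3 + 36*x + 9.
Integrate each monomial from 0 to 5 using ∫_0^5 c·x^n dx = c·5^(n+1)/(n+1):
  ∫_0^5 u(x)^2 dx = ∫_0^5 (4*x^6 - 12*x^5 - 3*x^4 + 18*x^3 + 9*x^2) dx. Term by term:
    ∫_0^5 4*x^6 dx = 312500/7;  ∫_0^5 -12*x^5 dx = -31250;  ∫_0^5 -3*x^4 dx = -1875;
    ∫_0^5 18*x^3 dx = 5625/2;  ∫_0^5 9*x^2 dx = 375.
  Sum: 312500/7 − 31250 − 1875 + 5625/2 + 375 = 205875/14.
  ∫_0^5 u'(x)^2 dx = ∫_0^5 (36*x^4 - 72*x^3 + 36*x + 9) dx. Term by term:
    ∫_0^5 36*x^4 dx = 22500;  ∫_0^5 -72*x^3 dx = -11250;  ∫_0^5 36*x dx = 450;
    ∫_0^5 9 dx = 45.
  Sum: 22500 − 11250 + 450 + 45 = 11745.
Adding: ||u||_{H^1}^2 = 205875/14 + 11745 = 370305/14.


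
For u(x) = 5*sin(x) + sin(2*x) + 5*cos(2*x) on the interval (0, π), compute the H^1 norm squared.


||u||_{H^1(0,π)}^2 = -500/3 + 90*π

u'(x) = -10*sin(2*x) + 5*cos(x) + 2*cos(2*x).
Expand u² and (u')² and integrate term by term on (0, π), using: for integers n ≥ 1, ∫_0^π sin²(nx) dx = ∫_0^π cos²(nx) dx = π/2; for n ≠ n', ∫_0^π sin(nx)sin(n'x) dx = ∫_0^π cos(nx)cos(n'x) dx = 0; and by product-to-sum, ∫_0^π sin(nx)cos(n'x) dx = ½∫_0^π [sin((n+n')x) + sin((n−n')x)] dx, which is 0 when n+n' is even and 2n/(n²−n'²) when n+n' is odd (it need not vanish on (0, π)).
  u² squared terms: (5)²·∫cos(2x)² dx = 25·π/2 = 25*π/2;  (5)²·∫sin(x)² dx = 25·π/2 = 25*π/2;  (1)²·∫sin(2x)² dx = 1·π/2 = π/2.
  u² cross terms: 2·(5)·(5)·∫cos(2x)·sin(x) dx = 50·(-2/3) = -100/3;  2·(5)·(1)·∫cos(2x)·sin(2x) dx = 10·(0) = 0;  2·(5)·(1)·∫sin(x)·sin(2x) dx = 10·(0) = 0.
  So ∫_0^π u² dx = 25*π/2 + 25*π/2 + π/2 − 100/3 + 0 + 0 = -100/3 + 51*π/2.
  (u')² squared terms: (-10)²·∫sin(2x)² dx = 100·π/2 = 50*π;  (2)²·∫cos(2x)² dx = 4·π/2 = 2*π;  (5)²·∫cos(x)² dx = 25·π/2 = 25*π/2.
  (u')² cross terms: 2·(-10)·(2)·∫sin(2x)·cos(2x) dx = -40·(0) = 0;  2·(-10)·(5)·∫sin(2x)·cos(x) dx = -100·(4/3) = -400/3;  2·(2)·(5)·∫cos(2x)·cos(x) dx = 20·(0) = 0.
  So ∫_0^π (u')² dx = 50*π + 2*π + 25*π/2 + 0 − 400/3 + 0 = -400/3 + 129*π/2.
||u||_{H^1}^2 = (-100/3 + 51*π/2) + (-400/3 + 129*π/2) = -500/3 + 90*π.


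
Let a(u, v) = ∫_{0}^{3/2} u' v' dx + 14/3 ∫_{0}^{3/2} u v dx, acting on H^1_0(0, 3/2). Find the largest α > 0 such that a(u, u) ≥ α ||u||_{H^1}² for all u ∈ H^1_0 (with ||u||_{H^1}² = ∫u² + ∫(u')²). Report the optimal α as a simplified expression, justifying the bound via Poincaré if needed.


α = 1

Coercivity of a(·,·) on H^1_0(0, 3/2) means a(u, u) ≥ α ||u||_{H^1}² for every u ∈ H^1_0.
The interval has length L = 3/2, and Poincaré/coercivity depend only on L. Here a(u, u) = ∫(u')² + (14/3)·∫u².
Here c = 14/3 ≥ 1, so a(u,u) = ∫(u')² + c∫u² ≥ ∫(u')² + ∫u² = ||u||_{H^1}², i.e. α = 1 works. No larger α is possible: a(u,u) ≥ α||u||_{H^1}² means (1−α)∫(u')² ≥ (α−c)∫u², and for the modes u_n = sin(nπ(x−x₀)/L) (x₀ the left endpoint) one has ∫u_n²/∫(u_n')² = (L/(nπ))² → 0, so a(u_n,u_n)/||u_n||_{H^1}² → 1. Hence the optimal constant is α = 1.
Therefore α = 1.


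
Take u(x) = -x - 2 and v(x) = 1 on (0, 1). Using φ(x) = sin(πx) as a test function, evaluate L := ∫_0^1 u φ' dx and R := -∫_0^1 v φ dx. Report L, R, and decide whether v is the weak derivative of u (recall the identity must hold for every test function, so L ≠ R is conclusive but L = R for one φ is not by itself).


LHS = 2/π, RHS = -2/π. No, v is not the weak derivative of u.

u(x) = -x - 2, classical derivative u'(x) = -1.
φ(x) = sin(πx), so φ'(x) = π*cos(π*x).
Note φ(0) = φ(1) = 0, so the boundary term u·φ vanishes.
LHS = ∫_0^1 u(x) φ'(x) dx = ∫_0^1 (-π*x*cos(π*x) - 2*π*cos(π*x)) dx. Term by term:
  ∫_0^1 -2*π*cos(π*x) dx = 0;  ∫_0^1 -π*x*cos(π*x) dx = 2/π.
Sum: 0 + 2/π = 2/π.
So LHS = 2/π.
∫_0^1 v(x) φ(x) dx = ∫_0^1 (sin(π*x)) dx. Term by term:
  ∫_0^1 sin(π*x) dx = 2/π.
So RHS = -∫_0^1 v(x) φ(x) dx = -2/π.
LHS − RHS = 4/π ≠ 0, so the identity fails.
(For a valid weak derivative the identity must hold for EVERY test function, in particular this one. The failure shows v is NOT the weak derivative of u.)
Correct weak derivative would be u'(x) = -1.


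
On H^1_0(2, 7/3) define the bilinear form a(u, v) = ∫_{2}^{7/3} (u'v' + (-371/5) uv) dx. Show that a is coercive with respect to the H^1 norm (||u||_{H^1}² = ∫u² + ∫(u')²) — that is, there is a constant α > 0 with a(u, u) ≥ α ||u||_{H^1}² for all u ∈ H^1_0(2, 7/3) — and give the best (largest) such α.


α = (-371 + 45*π^2)/(5*(1 + 9*π^2))

Coercivity of a(·,·) on H^1_0(2, 7/3) means a(u, u) ≥ α ||u||_{H^1}² for every u ∈ H^1_0.
The interval has length L = 1/3, and Poincaré/coercivity depend only on L. Here a(u, u) = ∫(u')² + (-371/5)·∫u².
Here c = -371/5 < 0 with |c| < (π/L)² = 9*π^2, so coercivity still holds. The condition a(u,u) ≥ α||u||_{H^1}² reads (1−α)∫(u')² ≥ (α−c)∫u². Any admissible α is ≤ 1 (rapidly oscillating u have ∫u²/∫(u')² → 0), and α = 1 would force 0 ≥ (1−c)∫u², impossible since c < 1; so 1−α > 0. By the sharp Poincaré inequality on H^1_0 of an interval of length L, ∫(u')² ≥ (π/L)²∫u² with equality for the first sine mode sin(π(x−x₀)/L) (x₀ the left endpoint), so the inequality holds for all u iff (1−α)(π/L)² ≥ α − c, i.e. α ≤ ((π/L)² + c)/((π/L)² + 1) = (1 + c(L/π)²)/(1 + (L/π)²). (Direct route, valid since c ≤ 0: Poincaré gives c∫u² ≥ c(L/π)²∫(u')², so a(u,u) ≥ (1 + c(L/π)²)∫(u')², while ||u||_{H^1}² ≤ (1 + (L/π)²)∫(u')²; dividing yields the same α.) With (π/L)² = 9*π^2 and c = -371/5, the largest admissible constant is α = ((π/L)² + c)/((π/L)² + 1).
Simplifying, α = (-371 + 45*π^2)/(5*(1 + 9*π^2)).


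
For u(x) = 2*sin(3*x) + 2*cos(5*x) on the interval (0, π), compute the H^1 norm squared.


||u||_{H^1(0,π)}^2 = 72*π

u'(x) = -10*sin(5*x) + 6*cos(3*x).
Expand u² and (u')² and integrate term by term on (0, π), using: for integers n ≥ 1, ∫_0^π sin²(nx) dx = ∫_0^π cos²(nx) dx = π/2; for n ≠ n', ∫_0^π sin(nx)sin(n'x) dx = ∫_0^π cos(nx)cos(n'x) dx = 0; and by product-to-sum, ∫_0^π sin(nx)cos(n'x) dx = ½∫_0^π [sin((n+n')x) + sin((n−n')x)] dx, which is 0 when n+n' is even and 2n/(n²−n'²) when n+n' is odd (it need not vanish on (0, π)).
  u² squared terms: (2)²·∫cos(5x)² dx = 4·π/2 = 2*π;  (2)²·∫sin(3x)² dx = 4·π/2 = 2*π.
  u² cross terms: 2·(2)·(2)·∫cos(5x)·sin(3x) dx = 8·(0) = 0.
  So ∫_0^π u² dx = 2*π + 2*π + 0 = 4*π.
  (u')² squared terms: (-10)²·∫sin(5x)² dx = 100·π/2 = 50*π;  (6)²·∫cos(3x)² dx = 36·π/2 = 18*π.
  (u')² cross terms: 2·(-10)·(6)·∫sin(5x)·cos(3x) dx = -120·(0) = 0.
  So ∫_0^π (u')² dx = 50*π + 18*π + 0 = 68*π.
||u||_{H^1}^2 = (4*π) + (68*π) = 72*π.


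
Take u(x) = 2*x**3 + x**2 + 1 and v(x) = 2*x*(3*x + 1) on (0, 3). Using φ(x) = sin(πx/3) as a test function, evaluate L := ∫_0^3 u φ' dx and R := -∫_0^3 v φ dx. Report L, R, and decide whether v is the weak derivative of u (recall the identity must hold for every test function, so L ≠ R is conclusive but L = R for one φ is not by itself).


LHS = -180/π + 648/π^3, RHS = -180/π + 648/π^3. Yes, v = u' weakly.

u(x) = 2*x**3 + x**2 + 1, classical derivative u'(x) = 6*x**2 + 2*x.
φ(x) = sin(πx/3), so φ'(x) = π*cos(π*x/3)/3.
Note φ(0) = φ(3) = 0, so the boundary term u·φ vanishes.
LHS = ∫_0^3 u(x) φ'(x) dx = ∫_0^3 (2*π*x^3*cos(π*x/3)/3 + π*x^2*cos(π*x/3)/3 + π*cos(π*x/3)/3) dx. Term by term:
  ∫_0^3 π*cos(π*x/3)/3 dx = 0;  ∫_0^3 π*x^2*cos(π*x/3)/3 dx = -18/π;  ∫_0^3 2*π*x^3*cos(π*x/3)/3 dx = -162/π + 648/π^3.
Sum: 0 − 18/π + -162/π + 648/π^3 = -180/π + 648/π^3.
So LHS = -180/π + 648/π^3.
∫_0^3 v(x) φ(x) dx = ∫_0^3 (6*x^2*sin(π*x/3) + 2*x*sin(π*x/3)) dx. Term by term:
  ∫_0^3 2*x*sin(π*x/3) dx = 18/π;  ∫_0^3 6*x^2*sin(π*x/3) dx = -648/π^3 + 162/π.
Sum: 18/π + -648/π^3 + 162/π = -648/π^3 + 180/π.
So RHS = -∫_0^3 v(x) φ(x) dx = -180/π + 648/π^3.
LHS = RHS, so the identity holds for this test φ.
Moreover u is smooth here and v(x) = u'(x) = 6*x**2 + 2*x pointwise, so the identity holds for every test function. Hence v is the weak derivative of u.


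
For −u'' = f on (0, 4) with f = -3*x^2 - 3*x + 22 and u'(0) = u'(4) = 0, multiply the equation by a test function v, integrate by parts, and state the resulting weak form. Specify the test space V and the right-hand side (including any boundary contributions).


V = H^1(0, 4) (no boundary constraint on v; u is determined up to an additive constant); weak form: ∫_0^4 u'v' dx = ∫_0^4 (-3*x^2 - 3*x + 22) v dx for all v ∈ V.

Multiply both sides by a test function v and integrate from 0 to 4:
  ∫_0^4 −u''(x) v(x) dx = ∫_0^4 f(x) v(x) dx.
Integrate the LHS by parts once:
  ∫_0^4 −u'' v dx = −[u'(x) v(x)]_0^4 + ∫_0^4 u'(x) v'(x) dx.
Thus ∫_0^4 u'(x) v'(x) dx = ∫_0^4 f(x) v(x) dx + [u'(x) v(x)]_0^4.
Choose V so that boundary terms are either known or forced to vanish.
u has homogeneous Neumann: u'(0) = u'(4) = 0. So [u' v]_0^4 = 0·v(4) − 0·v(0) = 0 for any v; take V = H^1(0, 4).
Weak formulation: find u (satisfying any essential BC) such that ∫_0^4 u'(x) v'(x) dx = ∫_0^4 f v dx for all v ∈ V (homogeneous Neumann, so boundary terms vanish).
Substituting f(x) = -3*x^2 - 3*x + 22, the right-hand side is ∫_0^4 (-3*x^2 - 3*x + 22) v dx.
Compatibility check (pure Neumann): taking v ≡ 1 ∈ V gives 0 = ∫_0^4 f dx + (0) − (0), i.e. ∫_0^4 f dx must equal u'(0) − u'(4) = 0. Indeed ∫_0^4 (-3*x^2 - 3*x + 22) dx = 0, so the data are compatible. The solution is then unique only up to an additive constant (fix it e.g. by requiring ∫_0^4 u dx = 0).


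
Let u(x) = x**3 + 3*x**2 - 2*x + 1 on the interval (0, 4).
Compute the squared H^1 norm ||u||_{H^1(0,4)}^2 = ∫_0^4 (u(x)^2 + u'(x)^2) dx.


||u||_{H^1}^2 = 1206356/105

The H^1 norm (squared) on an interval (0, L) is
  ||u||_{H^1}^2 = ∫_0^L u(x)^2 dx + ∫_0^L u'(x)^2 dx.
Compute u'(x) = 3*x**2 + 6*x - 2.
Then u(x)^2 = x**6 + 6*x**5 + 5*x**4 - 10*x**3 + 10*x**2 - 4*x + 1 and u'(x)^2 = 9*x**4 + 36*x**3 + 24*x**2 - 24*x + 4.
Integrate each monomial from 0 to 4 using ∫_0^4 c·x^n dx = c·4^(n+1)/(n+1):
  ∫_0^4 u(x)^2 dx = ∫_0^4 (x^6 + 6*x^5 + 5*x^4 - 10*x^3 + 10*x^2 - 4*x + 1) dx. Term by term:
    ∫_0^4 x^6 dx = 16384/7;  ∫_0^4 6*x^5 dx = 4096;  ∫_0^4 5*x^4 dx = 1024;
    ∫_0^4 -10*x^3 dx = -640;  ∫_0^4 10*x^2 dx = 640/3;  ∫_0^4 -4*x dx = -32;
    ∫_0^4 1 dx = 4.
  Sum: 16384/7 + 4096 + 1024 − 640 + 640/3 − 32 + 4 = 147124/21.
  ∫_0^4 u'(x)^2 dx = ∫_0^4 (9*x^4 + 36*x^3 + 24*x^2 - 24*x + 4) dx. Term by term:
    ∫_0^4 9*x^4 dx = 9216/5;  ∫_0^4 36*x^3 dx = 2304;  ∫_0^4 24*x^2 dx = 512;
    ∫_0^4 -24*x dx = -192;  ∫_0^4 4 dx = 16.
  Sum: 9216/5 + 2304 + 512 − 192 + 16 = 22416/5.
Adding: ||u||_{H^1}^2 = 147124/21 + 22416/5 = 1206356/105.


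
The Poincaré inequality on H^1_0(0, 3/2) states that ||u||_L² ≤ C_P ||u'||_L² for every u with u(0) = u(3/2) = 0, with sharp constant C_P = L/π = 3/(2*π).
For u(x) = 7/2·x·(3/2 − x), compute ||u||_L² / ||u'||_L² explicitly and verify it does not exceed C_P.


||u||_L² / ||u'||_L² = 3*sqrt(10)/20 < C_P = 3/(2*π).

u(x) = 7/2·x·(3/2 − x), so u'(x) = 21/4 - 7*x.
u(x) = 7/2·x·(3/2 − x) vanishes at x = 0 and x = 3/2, so u ∈ H^1_0(0, 3/2). Differentiate via the product rule and integrate the resulting polynomials term by term.
  ∫_0^3/2 u² dx = ∫_0^3/2 (49*x^4/4 - 147*x^3/4 + 441*x^2/16) dx. Term by term:
    ∫_0^3/2 49*x^4/4 dx = 11907/640;  ∫_0^3/2 -147*x^3/4 dx = -11907/256;  ∫_0^3/2 441*x^2/16 dx = 3969/128.
  Sum: 11907/640 − 11907/256 + 3969/128 = 3969/1280.
  ∫_0^3/2 (u')² dx = ∫_0^3/2 (49*x^2 - 147*x/2 + 441/16) dx. Term by term:
    ∫_0^3/2 49*x^2 dx = 441/8;  ∫_0^3/2 -147*x/2 dx = -1323/16;  ∫_0^3/2 441/16 dx = 1323/32.
  Sum: 441/8 − 1323/16 + 1323/32 = 441/32.
∫_0^3/2 u² dx = 3969/1280, so ||u||_L² = 63*sqrt(5)/80.
∫_0^3/2 (u')² dx = 441/32, so ||u'||_L² = 21*sqrt(2)/8.
Ratio ||u||_L² / ||u'||_L² = 3*sqrt(10)/20.
Sharp Poincaré constant on H^1_0(0, 3/2) is C_P = L/π = 3/(2*π), achieved by sin(2*π/3·x).
A polynomial bump cannot attain the sharp Poincaré constant (only the first sine eigenfunction does), so the ratio is strictly less than C_P, consistent with ||u||_L² ≤ C_P ||u'||_L².


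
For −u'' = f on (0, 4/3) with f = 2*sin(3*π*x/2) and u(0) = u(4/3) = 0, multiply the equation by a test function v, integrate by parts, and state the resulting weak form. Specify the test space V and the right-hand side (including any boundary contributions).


V = H^1_0(0, 4/3) (so v(0) = v(4/3) = 0); weak form: ∫_0^4/3 u'v' dx = ∫_0^4/3 (2*sin(3*π*x/2)) v dx for all v ∈ V.

Multiply both sides by a test function v and integrate from 0 to 4/3:
  ∫_0^4/3 −u''(x) v(x) dx = ∫_0^4/3 f(x) v(x) dx.
Integrate the LHS by parts once:
  ∫_0^4/3 −u'' v dx = −[u'(x) v(x)]_0^4/3 + ∫_0^4/3 u'(x) v'(x) dx.
Thus ∫_0^4/3 u'(x) v'(x) dx = ∫_0^4/3 f(x) v(x) dx + [u'(x) v(x)]_0^4/3.
Choose V so that boundary terms are either known or forced to vanish.
u is Dirichlet: u(0) = u(4/3) = 0. Let V = H^1_0(0, 4/3); then v(0) = v(4/3) = 0, and [u' v]_0^4/3 = 0.
Weak formulation: find u (satisfying any essential BC) such that ∫_0^4/3 u'(x) v'(x) dx = ∫_0^4/3 f v dx for all v ∈ V.
Substituting f(x) = 2*sin(3*π*x/2), the right-hand side is ∫_0^4/3 (2*sin(3*π*x/2)) v dx.


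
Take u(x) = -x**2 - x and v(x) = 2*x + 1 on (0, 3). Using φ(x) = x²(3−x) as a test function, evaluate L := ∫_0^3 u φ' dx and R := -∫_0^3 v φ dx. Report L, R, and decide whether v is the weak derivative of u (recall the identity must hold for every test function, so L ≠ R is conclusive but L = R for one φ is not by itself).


LHS = 621/20, RHS = -621/20. No, v is not the weak derivative of u.

u(x) = -x**2 - x, classical derivative u'(x) = -2*x - 1.
φ(x) = x²(3−x), so φ'(x) = 3*x*(2 - x).
Note φ(0) = φ(3) = 0, so the boundary term u·φ vanishes.
LHS = ∫_0^3 u(x) φ'(x) dx = ∫_0^3 (3*x^4 - 3*x^3 - 6*x^2) dx. Term by term:
  ∫_0^3 3*x^4 dx = 729/5;  ∫_0^3 -3*x^3 dx = -243/4;  ∫_0^3 -6*x^2 dx = -54.
Sum: 729/5 − 243/4 − 54 = 621/20.
So LHS = 621/20.
∫_0^3 v(x) φ(x) dx = ∫_0^3 (-2*x^4 + 5*x^3 + 3*x^2) dx. Term by term:
  ∫_0^3 -2*x^4 dx = -486/5;  ∫_0^3 5*x^3 dx = 405/4;  ∫_0^3 3*x^2 dx = 27.
Sum: -486/5 + 405/4 + 27 = 621/20.
So RHS = -∫_0^3 v(x) φ(x) dx = -621/20.
LHS − RHS = 621/10 ≠ 0, so the identity fails.
(For a valid weak derivative the identity must hold for EVERY test function, in particular this one. The failure shows v is NOT the weak derivative of u.)
Correct weak derivative would be u'(x) = -2*x - 1.


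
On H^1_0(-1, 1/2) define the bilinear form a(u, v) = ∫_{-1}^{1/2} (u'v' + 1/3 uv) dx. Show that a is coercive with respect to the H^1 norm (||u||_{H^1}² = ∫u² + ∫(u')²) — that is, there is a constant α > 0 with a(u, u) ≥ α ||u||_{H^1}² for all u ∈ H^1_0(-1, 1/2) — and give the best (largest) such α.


α = (3 + 4*π^2)/(9 + 4*π^2)

Coercivity of a(·,·) on H^1_0(-1, 1/2) means a(u, u) ≥ α ||u||_{H^1}² for every u ∈ H^1_0.
The interval has length L = 3/2, and Poincaré/coercivity depend only on L. Here a(u, u) = ∫(u')² + (1/3)·∫u².
Here 0 < c = 1/3 < 1. The condition a(u,u) ≥ α||u||_{H^1}² reads (1−α)∫(u')² ≥ (α−c)∫u². Any admissible α is ≤ 1 (rapidly oscillating u have ∫u²/∫(u')² → 0), and α = 1 would force 0 ≥ (1−c)∫u², impossible since c < 1; so 1−α > 0. By the sharp Poincaré inequality on H^1_0 of an interval of length L, ∫(u')² ≥ (π/L)²∫u² with equality for the first sine mode sin(π(x−x₀)/L) (x₀ the left endpoint), so the inequality holds for all u iff (1−α)(π/L)² ≥ α − c, i.e. α ≤ ((π/L)² + c)/((π/L)² + 1) = (1 + c(L/π)²)/(1 + (L/π)²). With (π/L)² = 4*π^2/9 and c = 1/3, the largest admissible constant is α = ((π/L)² + c)/((π/L)² + 1).
Simplifying, α = (3 + 4*π^2)/(9 + 4*π^2).


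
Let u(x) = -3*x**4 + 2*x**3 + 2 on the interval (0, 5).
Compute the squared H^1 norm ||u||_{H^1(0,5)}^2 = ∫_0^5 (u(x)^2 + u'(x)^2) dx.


||u||_{H^1}^2 = 37243405/14

The H^1 norm (squared) on an interval (0, L) is
  ||u||_{H^1}^2 = ∫_0^L u(x)^2 dx + ∫_0^L u'(x)^2 dx.
Compute u'(x) = -12*x**3 + 6*x**2.
Then u(x)^2 = 9*x**8 - 12*x**7 + 4*x**6 - 12*x**4 + 8*x**3 + 4 and u'(x)^2 = 144*x**6 - 144*x**5 + 36*x**4.
Integrate each monomial from 0 to 5 using ∫_0^5 c·x^n dx = c·5^(n+1)/(n+1):
  ∫_0^5 u(x)^2 dx = ∫_0^5 (9*x^8 - 12*x^7 + 4*x^6 - 12*x^4 + 8*x^3 + 4) dx. Term by term:
    ∫_0^5 9*x^8 dx = 1953125;  ∫_0^5 -12*x^7 dx = -1171875/2;  ∫_0^5 4*x^6 dx = 312500/7;
    ∫_0^5 -12*x^4 dx = -7500;  ∫_0^5 8*x^3 dx = 1250;  ∫_0^5 4 dx = 20.
  Sum: 1953125 − 1171875/2 + 312500/7 − 7500 + 1250 + 20 = 19678405/14.
  ∫_0^5 u'(x)^2 dx = ∫_0^5 (144*x^6 - 144*x^5 + 36*x^4) dx. Term by term:
    ∫_0^5 144*x^6 dx = 11250000/7;  ∫_0^5 -144*x^5 dx = -375000;  ∫_0^5 36*x^4 dx = 22500.
  Sum: 11250000/7 − 375000 + 22500 = 8782500/7.
Adding: ||u||_{H^1}^2 = 19678405/14 + 8782500/7 = 37243405/14.


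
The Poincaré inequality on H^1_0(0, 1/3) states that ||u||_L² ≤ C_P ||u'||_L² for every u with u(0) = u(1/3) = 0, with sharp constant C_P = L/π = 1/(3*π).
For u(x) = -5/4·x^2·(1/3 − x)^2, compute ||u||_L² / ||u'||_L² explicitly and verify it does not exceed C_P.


||u||_L² / ||u'||_L² = sqrt(3)/18 < C_P = 1/(3*π).

u(x) = -5/4·x^2·(1/3 − x)^2, so u'(x) = 5*x*(-18*x^2 + 9*x - 1)/18.
u(x) = -5/4·x^2·(1/3 − x)^2 vanishes at x = 0 and x = 1/3, so u ∈ H^1_0(0, 1/3). Differentiate via the product rule and integrate the resulting polynomials term by term.
  ∫_0^1/3 u² dx = ∫_0^1/3 (25*x^8/16 - 25*x^7/12 + 25*x^6/24 - 25*x^5/108 + 25*x^4/1296) dx. Term by term:
    ∫_0^1/3 25*x^8/16 dx = 25/2834352;  ∫_0^1/3 -25*x^7/12 dx = -25/629856;  ∫_0^1/3 25*x^6/24 dx = 25/367416;
    ∫_0^1/3 -25*x^5/108 dx = -25/472392;  ∫_0^1/3 25*x^4/1296 dx = 5/314928.
  Sum: 25/2834352 − 25/629856 + 25/367416 − 25/472392 + 5/314928 = 5/39680928.
  ∫_0^1/3 (u')² dx = ∫_0^1/3 (25*x^6 - 25*x^5 + 325*x^4/36 - 25*x^3/18 + 25*x^2/324) dx. Term by term:
    ∫_0^1/3 25*x^6 dx = 25/15309;  ∫_0^1/3 -25*x^5 dx = -25/4374;  ∫_0^1/3 325*x^4/36 dx = 65/8748;
    ∫_0^1/3 -25*x^3/18 dx = -25/5832;  ∫_0^1/3 25*x^2/324 dx = 25/26244.
  Sum: 25/15309 − 25/4374 + 65/8748 − 25/5832 + 25/26244 = 5/367416.
∫_0^1/3 u² dx = 5/39680928, so ||u||_L² = sqrt(210)/40824.
∫_0^1/3 (u')² dx = 5/367416, so ||u'||_L² = sqrt(70)/2268.
Ratio ||u||_L² / ||u'||_L² = sqrt(3)/18.
Sharp Poincaré constant on H^1_0(0, 1/3) is C_P = L/π = 1/(3*π), achieved by sin(3*π·x).
A polynomial bump cannot attain the sharp Poincaré constant (only the first sine eigenfunction does), so the ratio is strictly less than C_P, consistent with ||u||_L² ≤ C_P ||u'||_L².


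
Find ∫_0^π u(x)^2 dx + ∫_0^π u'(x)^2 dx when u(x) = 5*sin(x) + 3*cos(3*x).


||u||_{H^1(0,π)}^2 = 70*π

u'(x) = -9*sin(3*x) + 5*cos(x).
Expand u² and (u')² and integrate term by term on (0, π), using: for integers n ≥ 1, ∫_0^π sin²(nx) dx = ∫_0^π cos²(nx) dx = π/2; for n ≠ n', ∫_0^π sin(nx)sin(n'x) dx = ∫_0^π cos(nx)cos(n'x) dx = 0; and by product-to-sum, ∫_0^π sin(nx)cos(n'x) dx = ½∫_0^π [sin((n+n')x) + sin((n−n')x)] dx, which is 0 when n+n' is even and 2n/(n²−n'²) when n+n' is odd (it need not vanish on (0, π)).
  u² squared terms: (3)²·∫cos(3x)² dx = 9·π/2 = 9*π/2;  (5)²·∫sin(x)² dx = 25·π/2 = 25*π/2.
  u² cross terms: 2·(3)·(5)·∫cos(3x)·sin(x) dx = 30·(0) = 0.
  So ∫_0^π u² dx = 9*π/2 + 25*π/2 + 0 = 17*π.
  (u')² squared terms: (-9)²·∫sin(3x)² dx = 81·π/2 = 81*π/2;  (5)²·∫cos(x)² dx = 25·π/2 = 25*π/2.
  (u')² cross terms: 2·(-9)·(5)·∫sin(3x)·cos(x) dx = -90·(0) = 0.
  So ∫_0^π (u')² dx = 81*π/2 + 25*π/2 + 0 = 53*π.
||u||_{H^1}^2 = (17*π) + (53*π) = 70*π.


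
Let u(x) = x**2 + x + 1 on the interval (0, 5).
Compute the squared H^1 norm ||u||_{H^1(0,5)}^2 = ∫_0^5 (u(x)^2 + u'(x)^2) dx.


||u||_{H^1}^2 = 7885/6

The H^1 norm (squared) on an interval (0, L) is
  ||u||_{H^1}^2 = ∫_0^L u(x)^2 dx + ∫_0^L u'(x)^2 dx.
Compute u'(x) = 2*x + 1.
Then u(x)^2 = x**4 + 2*x**3 + 3*x**2 + 2*x + 1 and u'(x)^2 = 4*x**2 + 4*x + 1.
Integrate each monomial from 0 to 5 using ∫_0^5 c·x^n dx = c·5^(n+1)/(n+1):
  ∫_0^5 u(x)^2 dx = ∫_0^5 (x^4 + 2*x^3 + 3*x^2 + 2*x + 1) dx. Term by term:
    ∫_0^5 x^4 dx = 625;  ∫_0^5 2*x^3 dx = 625/2;  ∫_0^5 3*x^2 dx = 125;
    ∫_0^5 2*x dx = 25;  ∫_0^5 1 dx = 5.
  Sum: 625 + 625/2 + 125 + 25 + 5 = 2185/2.
  ∫_0^5 u'(x)^2 dx = ∫_0^5 (4*x^2 + 4*x + 1) dx. Term by term:
    ∫_0^5 4*x^2 dx = 500/3;  ∫_0^5 4*x dx = 50;  ∫_0^5 1 dx = 5.
  Sum: 500/3 + 50 + 5 = 665/3.
Adding: ||u||_{H^1}^2 = 2185/2 + 665/3 = 7885/6.


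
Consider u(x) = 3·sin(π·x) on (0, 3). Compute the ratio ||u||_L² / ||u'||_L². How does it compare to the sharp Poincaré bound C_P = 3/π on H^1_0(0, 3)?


||u||_L² / ||u'||_L² = 1/π < C_P = 3/π.

u(x) = 3·sin(π·x), so u'(x) = 3*π*cos(π*x).
Writing u(x) = A·sin(kπx/L) with A = 3 and k = 3, use ∫_0^L sin²(kπx/L) dx = L/2 and ∫_0^L cos²(kπx/L) dx = L/2.
u² = 9·sin²(π·x) and (u')² = 9*π^2·cos²(π·x), and each of sin², cos² integrates to L/2 = 3/2 over (0, 3).
∫_0^3 u² dx = 27/2, so ||u||_L² = 3*sqrt(6)/2.
∫_0^3 (u')² dx = 27*π^2/2, so ||u'||_L² = 3*sqrt(6)*π/2.
Ratio ||u||_L² / ||u'||_L² = 1/π.
Sharp Poincaré constant on H^1_0(0, 3) is C_P = L/π = 3/π, achieved by sin(π/3·x).
This is the k = 3 harmonic; the ratio L/(kπ) is strictly less than C_P = L/π, consistent with the sharp inequality ||u||_L² ≤ C_P ||u'||_L².


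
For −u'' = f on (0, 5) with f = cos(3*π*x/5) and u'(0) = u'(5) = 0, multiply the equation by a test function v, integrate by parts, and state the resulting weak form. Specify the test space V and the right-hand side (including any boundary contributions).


V = H^1(0, 5) (no boundary constraint on v; u is determined up to an additive constant); weak form: ∫_0^5 u'v' dx = ∫_0^5 (cos(3*π*x/5)) v dx for all v ∈ V.

Multiply both sides by a test function v and integrate from 0 to 5:
  ∫_0^5 −u''(x) v(x) dx = ∫_0^5 f(x) v(x) dx.
Integrate the LHS by parts once:
  ∫_0^5 −u'' v dx = −[u'(x) v(x)]_0^5 + ∫_0^5 u'(x) v'(x) dx.
Thus ∫_0^5 u'(x) v'(x) dx = ∫_0^5 f(x) v(x) dx + [u'(x) v(x)]_0^5.
Choose V so that boundary terms are either known or forced to vanish.
u has homogeneous Neumann: u'(0) = u'(5) = 0. So [u' v]_0^5 = 0·v(5) − 0·v(0) = 0 for any v; take V = H^1(0, 5).
Weak formulation: find u (satisfying any essential BC) such that ∫_0^5 u'(x) v'(x) dx = ∫_0^5 f v dx for all v ∈ V (homogeneous Neumann, so boundary terms vanish).
Substituting f(x) = cos(3*π*x/5), the right-hand side is ∫_0^5 (cos(3*π*x/5)) v dx.
Compatibility check (pure Neumann): taking v ≡ 1 ∈ V gives 0 = ∫_0^5 f dx + (0) − (0), i.e. ∫_0^5 f dx must equal u'(0) − u'(5) = 0. Indeed ∫_0^5 (cos(3*π*x/5)) dx = 0, so the data are compatible. The solution is then unique only up to an additive constant (fix it e.g. by requiring ∫_0^5 u dx = 0).


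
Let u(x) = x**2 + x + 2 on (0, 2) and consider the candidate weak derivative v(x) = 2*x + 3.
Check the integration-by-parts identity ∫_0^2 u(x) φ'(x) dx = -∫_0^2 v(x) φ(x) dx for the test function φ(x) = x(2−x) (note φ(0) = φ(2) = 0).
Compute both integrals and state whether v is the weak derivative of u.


LHS = -4, RHS = -20/3. No, v is not the weak derivative of u.

u(x) = x**2 + x + 2, classical derivative u'(x) = 2*x + 1.
φ(x) = x(2−x), so φ'(x) = 2 - 2*x.
Note φ(0) = φ(2) = 0, so the boundary term u·φ vanishes.
LHS = ∫_0^2 u(x) φ'(x) dx = ∫_0^2 (-2*x^3 - 2*x + 4) dx. Term by term:
  ∫_0^2 -2*x^3 dx = -8;  ∫_0^2 -2*x dx = -4;  ∫_0^2 4 dx = 8.
Sum: -8 − 4 + 8 = -4.
So LHS = -4.
∫_0^2 v(x) φ(x) dx = ∫_0^2 (-2*x^3 + x^2 + 6*x) dx. Term by term:
  ∫_0^2 -2*x^3 dx = -8;  ∫_0^2 x^2 dx = 8/3;  ∫_0^2 6*x dx = 12.
Sum: -8 + 8/3 + 12 = 20/3.
So RHS = -∫_0^2 v(x) φ(x) dx = -20/3.
LHS − RHS = 8/3 ≠ 0, so the identity fails.
(For a valid weak derivative the identity must hold for EVERY test function, in particular this one. The failure shows v is NOT the weak derivative of u.)
Correct weak derivative would be u'(x) = 2*x + 1.


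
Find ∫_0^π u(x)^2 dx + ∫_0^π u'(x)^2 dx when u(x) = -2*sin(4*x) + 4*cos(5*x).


||u||_{H^1(0,π)}^2 = 3328/9 + 242*π

u'(x) = -20*sin(5*x) - 8*cos(4*x).
Expand u² and (u')² and integrate term by term on (0, π), using: for integers n ≥ 1, ∫_0^π sin²(nx) dx = ∫_0^π cos²(nx) dx = π/2; for n ≠ n', ∫_0^π sin(nx)sin(n'x) dx = ∫_0^π cos(nx)cos(n'x) dx = 0; and by product-to-sum, ∫_0^π sin(nx)cos(n'x) dx = ½∫_0^π [sin((n+n')x) + sin((n−n')x)] dx, which is 0 when n+n' is even and 2n/(n²−n'²) when n+n' is odd (it need not vanish on (0, π)).
  u² squared terms: (-2)²·∫sin(4x)² dx = 4·π/2 = 2*π;  (4)²·∫cos(5x)² dx = 16·π/2 = 8*π.
  u² cross terms: 2·(-2)·(4)·∫sin(4x)·cos(5x) dx = -16·(-8/9) = 128/9.
  So ∫_0^π u² dx = 2*π + 8*π + 128/9 = 128/9 + 10*π.
  (u')² squared terms: (-20)²·∫sin(5x)² dx = 400·π/2 = 200*π;  (-8)²·∫cos(4x)² dx = 64·π/2 = 32*π.
  (u')² cross terms: 2·(-20)·(-8)·∫sin(5x)·cos(4x) dx = 320·(10/9) = 3200/9.
  So ∫_0^π (u')² dx = 200*π + 32*π + 3200/9 = 3200/9 + 232*π.
||u||_{H^1}^2 = (128/9 + 10*π) + (3200/9 + 232*π) = 3328/9 + 242*π.


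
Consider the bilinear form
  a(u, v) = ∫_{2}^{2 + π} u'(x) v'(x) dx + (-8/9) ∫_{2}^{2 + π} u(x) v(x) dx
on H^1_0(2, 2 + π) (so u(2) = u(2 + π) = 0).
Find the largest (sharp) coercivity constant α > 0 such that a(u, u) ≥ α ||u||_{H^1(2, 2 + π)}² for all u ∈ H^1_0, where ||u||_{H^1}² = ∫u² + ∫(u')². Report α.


α = 1/18

Coercivity of a(·,·) on H^1_0(2, 2 + π) means a(u, u) ≥ α ||u||_{H^1}² for every u ∈ H^1_0.
The interval has length L = π, and Poincaré/coercivity depend only on L. Here a(u, u) = ∫(u')² + (-8/9)·∫u².
Here c = -8/9 < 0 with |c| < (π/L)² = 1, so coercivity still holds. The condition a(u,u) ≥ α||u||_{H^1}² reads (1−α)∫(u')² ≥ (α−c)∫u². Any admissible α is ≤ 1 (rapidly oscillating u have ∫u²/∫(u')² → 0), and α = 1 would force 0 ≥ (1−c)∫u², impossible since c < 1; so 1−α > 0. By the sharp Poincaré inequality on H^1_0 of an interval of length L, ∫(u')² ≥ (π/L)²∫u² with equality for the first sine mode sin(π(x−x₀)/L) (x₀ the left endpoint), so the inequality holds for all u iff (1−α)(π/L)² ≥ α − c, i.e. α ≤ ((π/L)² + c)/((π/L)² + 1) = (1 + c(L/π)²)/(1 + (L/π)²). (Direct route, valid since c ≤ 0: Poincaré gives c∫u² ≥ c(L/π)²∫(u')², so a(u,u) ≥ (1 + c(L/π)²)∫(u')², while ||u||_{H^1}² ≤ (1 + (L/π)²)∫(u')²; dividing yields the same α.) With (π/L)² = 1 and c = -8/9, the largest admissible constant is α = ((π/L)² + c)/((π/L)² + 1).
Simplifying, α = 1/18.


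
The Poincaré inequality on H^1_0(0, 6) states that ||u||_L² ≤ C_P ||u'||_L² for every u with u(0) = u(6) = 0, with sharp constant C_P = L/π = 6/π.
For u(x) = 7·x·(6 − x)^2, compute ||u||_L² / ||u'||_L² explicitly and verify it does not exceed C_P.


||u||_L² / ||u'||_L² = 3*sqrt(14)/7 < C_P = 6/π.

u(x) = 7·x·(6 − x)^2, so u'(x) = 21*(x - 6)*(x - 2).
u(x) = 7·x·(6 − x)^2 vanishes at x = 0 and x = 6, so u ∈ H^1_0(0, 6). Differentiate via the product rule and integrate the resulting polynomials term by term.
  ∫_0^6 u² dx = ∫_0^6 (49*x^6 - 1176*x^5 + 10584*x^4 - 42336*x^3 + 63504*x^2) dx. Term by term:
    ∫_0^6 49*x^6 dx = 1959552;  ∫_0^6 -1176*x^5 dx = -9144576;  ∫_0^6 10584*x^4 dx = 82301184/5;
    ∫_0^6 -42336*x^3 dx = -13716864;  ∫_0^6 63504*x^2 dx = 4572288.
  Sum: 1959552 − 9144576 + 82301184/5 − 13716864 + 4572288 = 653184/5.
  ∫_0^6 (u')² dx = ∫_0^6 (441*x^4 - 7056*x^3 + 38808*x^2 - 84672*x + 63504) dx. Term by term:
    ∫_0^6 441*x^4 dx = 3429216/5;  ∫_0^6 -7056*x^3 dx = -2286144;  ∫_0^6 38808*x^2 dx = 2794176;
    ∫_0^6 -84672*x dx = -1524096;  ∫_0^6 63504 dx = 381024.
  Sum: 3429216/5 − 2286144 + 2794176 − 1524096 + 381024 = 254016/5.
∫_0^6 u² dx = 653184/5, so ||u||_L² = 216*sqrt(70)/5.
∫_0^6 (u')² dx = 254016/5, so ||u'||_L² = 504*sqrt(5)/5.
Ratio ||u||_L² / ||u'||_L² = 3*sqrt(14)/7.
Sharp Poincaré constant on H^1_0(0, 6) is C_P = L/π = 6/π, achieved by sin(π/6·x).
A polynomial bump cannot attain the sharp Poincaré constant (only the first sine eigenfunction does), so the ratio is strictly less than C_P, consistent with ||u||_L² ≤ C_P ||u'||_L².


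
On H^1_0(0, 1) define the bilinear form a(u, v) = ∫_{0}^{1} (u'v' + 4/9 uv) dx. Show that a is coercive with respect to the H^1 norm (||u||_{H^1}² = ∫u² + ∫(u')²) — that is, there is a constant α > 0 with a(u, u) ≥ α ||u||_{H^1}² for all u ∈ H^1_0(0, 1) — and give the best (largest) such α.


α = (4/9 + π^2)/(1 + π^2)

Coercivity of a(·,·) on H^1_0(0, 1) means a(u, u) ≥ α ||u||_{H^1}² for every u ∈ H^1_0.
The interval has length L = 1, and Poincaré/coercivity depend only on L. Here a(u, u) = ∫(u')² + (4/9)·∫u².
Here 0 < c = 4/9 < 1. The condition a(u,u) ≥ α||u||_{H^1}² reads (1−α)∫(u')² ≥ (α−c)∫u². Any admissible α is ≤ 1 (rapidly oscillating u have ∫u²/∫(u')² → 0), and α = 1 would force 0 ≥ (1−c)∫u², impossible since c < 1; so 1−α > 0. By the sharp Poincaré inequality on H^1_0 of an interval of length L, ∫(u')² ≥ (π/L)²∫u² with equality for the first sine mode sin(π(x−x₀)/L) (x₀ the left endpoint), so the inequality holds for all u iff (1−α)(π/L)² ≥ α − c, i.e. α ≤ ((π/L)² + c)/((π/L)² + 1) = (1 + c(L/π)²)/(1 + (L/π)²). With (π/L)² = π^2 and c = 4/9, the largest admissible constant is α = ((π/L)² + c)/((π/L)² + 1).
Simplifying, α = (4/9 + π^2)/(1 + π^2).


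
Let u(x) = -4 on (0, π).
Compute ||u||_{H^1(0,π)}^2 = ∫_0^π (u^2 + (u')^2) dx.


||u||_{H^1(0,π)}^2 = 16*π

u'(x) = 0.
Expand u² and (u')² and integrate term by term on (0, π), using: for integers n ≥ 1, ∫_0^π sin²(nx) dx = ∫_0^π cos²(nx) dx = π/2; for n ≠ n', ∫_0^π sin(nx)sin(n'x) dx = ∫_0^π cos(nx)cos(n'x) dx = 0; and by product-to-sum, ∫_0^π sin(nx)cos(n'x) dx = ½∫_0^π [sin((n+n')x) + sin((n−n')x)] dx, which is 0 when n+n' is even and 2n/(n²−n'²) when n+n' is odd (it need not vanish on (0, π)). For the constant mode: ∫_0^π 1 dx = π, ∫_0^π cos(nx) dx = 0, ∫_0^π sin(nx) dx = (1−(−1)^n)/n.
  u² squared terms: (-4)²·∫1 dx = 16·π = 16*π.
  So ∫_0^π u² dx = 16*π.
  u' ≡ 0, so ∫_0^π (u')² dx = 0.
||u||_{H^1}^2 = (16*π) + (0) = 16*π.


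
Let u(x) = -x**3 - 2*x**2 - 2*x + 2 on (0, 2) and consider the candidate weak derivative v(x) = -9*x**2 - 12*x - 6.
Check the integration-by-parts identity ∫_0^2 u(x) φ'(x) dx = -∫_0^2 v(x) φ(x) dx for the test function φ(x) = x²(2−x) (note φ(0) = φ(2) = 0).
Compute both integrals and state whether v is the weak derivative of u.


LHS = 232/15, RHS = 232/5. No, v is not the weak derivative of u.

u(x) = -x**3 - 2*x**2 - 2*x + 2, classical derivative u'(x) = -3*x**2 - 4*x - 2.
φ(x) = x²(2−x), so φ'(x) = x*(4 - 3*x).
Note φ(0) = φ(2) = 0, so the boundary term u·φ vanishes.
LHS = ∫_0^2 u(x) φ'(x) dx = ∫_0^2 (3*x^5 + 2*x^4 - 2*x^3 - 14*x^2 + 8*x) dx. Term by term:
  ∫_0^2 3*x^5 dx = 32;  ∫_0^2 2*x^4 dx = 64/5;  ∫_0^2 -2*x^3 dx = -8;
  ∫_0^2 -14*x^2 dx = -112/3;  ∫_0^2 8*x dx = 16.
Sum: 32 + 64/5 − 8 − 112/3 + 16 = 232/15.
So LHS = 232/15.
∫_0^2 v(x) φ(x) dx = ∫_0^2 (9*x^5 - 6*x^4 - 18*x^3 - 12*x^2) dx. Term by term:
  ∫_0^2 9*x^5 dx = 96;  ∫_0^2 -6*x^4 dx = -192/5;  ∫_0^2 -18*x^3 dx = -72;
  ∫_0^2 -12*x^2 dx = -32.
Sum: 96 − 192/5 − 72 − 32 = -232/5.
So RHS = -∫_0^2 v(x) φ(x) dx = 232/5.
LHS − RHS = -464/15 ≠ 0, so the identity fails.
(For a valid weak derivative the identity must hold for EVERY test function, in particular this one. The failure shows v is NOT the weak derivative of u.)
Correct weak derivative would be u'(x) = -3*x**2 - 4*x - 2.
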